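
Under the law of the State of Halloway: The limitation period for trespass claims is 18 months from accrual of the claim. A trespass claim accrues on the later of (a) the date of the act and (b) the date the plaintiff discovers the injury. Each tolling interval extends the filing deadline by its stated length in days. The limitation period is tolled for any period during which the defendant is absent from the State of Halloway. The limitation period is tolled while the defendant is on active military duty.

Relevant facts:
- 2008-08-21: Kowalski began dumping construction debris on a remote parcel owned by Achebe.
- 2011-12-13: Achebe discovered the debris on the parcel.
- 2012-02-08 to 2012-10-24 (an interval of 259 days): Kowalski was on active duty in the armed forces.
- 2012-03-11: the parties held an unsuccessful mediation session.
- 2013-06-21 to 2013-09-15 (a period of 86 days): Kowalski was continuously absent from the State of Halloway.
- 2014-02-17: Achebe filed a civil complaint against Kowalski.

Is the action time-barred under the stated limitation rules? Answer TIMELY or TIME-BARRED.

The claim accrued on 2011-12-13 — the later of the 2008-08-21 act and the 2011-12-13 discovery.
Adding the 18 months base period to 2011-12-13 gives a deadline of 2013-06-13, before any tolling.
The period was tolled for 259 days by the defendant's active military service (2012-02-08 to 2012-10-24), pushing the deadline to 2014-02-27.
Because the defendant's absence from the jurisdiction ran from 2013-06-21 to 2013-09-15, the deadline is extended by 86 days to 2014-05-24.
Nothing else in the chronology tolls or restarts the period.
Filing on 2014-02-17 beat the 2014-05-24 deadline — the action is timely.

TIMELY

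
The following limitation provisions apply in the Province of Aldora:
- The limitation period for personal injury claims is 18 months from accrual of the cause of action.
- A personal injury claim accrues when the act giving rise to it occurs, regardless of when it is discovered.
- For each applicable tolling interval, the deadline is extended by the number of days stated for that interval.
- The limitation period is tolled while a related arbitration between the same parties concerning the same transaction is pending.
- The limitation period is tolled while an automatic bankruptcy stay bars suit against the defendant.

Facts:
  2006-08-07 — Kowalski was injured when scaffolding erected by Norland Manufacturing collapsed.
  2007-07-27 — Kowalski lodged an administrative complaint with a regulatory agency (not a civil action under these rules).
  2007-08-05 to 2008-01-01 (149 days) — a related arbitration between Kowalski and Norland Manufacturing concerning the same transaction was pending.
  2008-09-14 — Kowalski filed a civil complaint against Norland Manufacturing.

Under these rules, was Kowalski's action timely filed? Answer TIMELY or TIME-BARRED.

TIME-BARRED

The cause of action accrued on 2006-08-07, the date of the act.
18 months from 2006-08-07 is 2008-02-07.
The pending related arbitration from 2007-08-05 to 2008-01-01 tolled the period for 149 days, extending the deadline to 2008-07-05.
None of the other events listed affects the running of the period under the stated rules.
Kowalski filed on 2008-09-14, after the 2008-07-05 deadline, so the action is time-barred.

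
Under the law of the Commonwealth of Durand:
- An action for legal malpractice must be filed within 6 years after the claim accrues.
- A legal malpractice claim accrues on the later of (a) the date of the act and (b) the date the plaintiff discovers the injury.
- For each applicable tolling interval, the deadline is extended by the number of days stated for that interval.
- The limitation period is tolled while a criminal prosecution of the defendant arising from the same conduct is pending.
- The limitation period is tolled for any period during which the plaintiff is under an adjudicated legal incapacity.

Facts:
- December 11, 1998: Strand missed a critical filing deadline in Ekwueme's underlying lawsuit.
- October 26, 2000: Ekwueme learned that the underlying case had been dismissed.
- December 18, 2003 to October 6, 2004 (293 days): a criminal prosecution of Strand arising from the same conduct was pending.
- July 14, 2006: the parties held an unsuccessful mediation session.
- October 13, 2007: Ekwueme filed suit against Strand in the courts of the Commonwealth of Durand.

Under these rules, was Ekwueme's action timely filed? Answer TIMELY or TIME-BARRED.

TIME-BARRED

Taking the later of the act (December 11, 1998) and discovery (October 26, 2000), the claim accrued on October 26, 2000.
The untolled deadline — 6 years after October 26, 2000 — is October 26, 2006.
Because the pending criminal prosecution ran from December 18, 2003 to October 6, 2004, the deadline is extended by 293 days to August 15, 2007.
The other events in the timeline have no effect on the limitation period under the stated rules.
The October 13, 2007 filing falls after the August 15, 2007 deadline; the claim is time-barred.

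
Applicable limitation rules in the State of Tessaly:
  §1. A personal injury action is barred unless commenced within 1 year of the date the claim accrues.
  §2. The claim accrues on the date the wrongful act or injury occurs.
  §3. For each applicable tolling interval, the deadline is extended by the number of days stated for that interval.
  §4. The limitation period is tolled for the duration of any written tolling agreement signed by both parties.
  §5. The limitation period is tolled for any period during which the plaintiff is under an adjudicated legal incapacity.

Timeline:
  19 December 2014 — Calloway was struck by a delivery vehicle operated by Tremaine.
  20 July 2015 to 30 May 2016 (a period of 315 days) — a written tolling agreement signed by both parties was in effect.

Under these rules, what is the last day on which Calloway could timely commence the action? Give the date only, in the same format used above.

The limitation period began to run on 19 December 2014.
Adding the 1 year base period to 19 December 2014 gives a deadline of 19 December 2015, before any tolling.
The period was tolled for 315 days by the written tolling agreement (20 July 2015 to 30 May 2016), pushing the deadline to 29 October 2016.

29 October 2016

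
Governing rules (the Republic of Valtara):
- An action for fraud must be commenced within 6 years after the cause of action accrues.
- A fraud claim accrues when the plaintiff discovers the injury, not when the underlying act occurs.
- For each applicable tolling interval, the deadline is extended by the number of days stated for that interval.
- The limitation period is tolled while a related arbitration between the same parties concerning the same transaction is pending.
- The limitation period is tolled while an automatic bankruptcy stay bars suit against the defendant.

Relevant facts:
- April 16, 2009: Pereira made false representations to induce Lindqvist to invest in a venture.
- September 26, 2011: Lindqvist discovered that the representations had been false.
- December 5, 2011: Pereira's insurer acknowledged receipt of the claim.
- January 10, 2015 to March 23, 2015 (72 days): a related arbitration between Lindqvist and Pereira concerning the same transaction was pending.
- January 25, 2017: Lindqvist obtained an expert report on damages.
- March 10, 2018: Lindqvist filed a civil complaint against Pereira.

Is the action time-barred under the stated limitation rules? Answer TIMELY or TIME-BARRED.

TIME-BARRED

Under the discovery rule, the claim accrued on September 26, 2011, when Lindqvist discovered the injury — not on the April 16, 2009 date of the underlying act.
Adding the 6 years base period to September 26, 2011 gives a deadline of September 26, 2017, before any tolling.
Because the pending related arbitration ran from January 10, 2015 to March 23, 2015, the deadline is extended by 72 days to December 7, 2017.
None of the other events listed affects the running of the period under the stated rules.
Lindqvist filed on March 10, 2018, after the December 7, 2017 deadline, so the action is time-barred.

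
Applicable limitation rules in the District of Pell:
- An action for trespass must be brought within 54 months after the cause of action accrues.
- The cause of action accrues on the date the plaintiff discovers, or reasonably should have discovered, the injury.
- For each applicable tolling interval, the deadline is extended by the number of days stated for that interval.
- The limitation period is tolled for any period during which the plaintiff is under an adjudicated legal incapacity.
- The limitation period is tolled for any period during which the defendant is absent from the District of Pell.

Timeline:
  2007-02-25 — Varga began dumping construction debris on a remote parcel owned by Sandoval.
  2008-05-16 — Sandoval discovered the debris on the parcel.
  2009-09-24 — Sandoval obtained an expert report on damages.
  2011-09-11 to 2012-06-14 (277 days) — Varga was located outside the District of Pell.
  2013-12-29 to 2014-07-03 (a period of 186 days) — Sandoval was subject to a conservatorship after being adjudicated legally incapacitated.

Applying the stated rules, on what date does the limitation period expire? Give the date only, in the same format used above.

2013-08-20

Under the discovery rule, the claim accrued on 2008-05-16, when Sandoval discovered the injury — not on the 2007-02-25 date of the underlying act.
The untolled deadline — 54 months after 2008-05-16 — is 2012-11-16.
Because the defendant's absence from the jurisdiction ran from 2011-09-11 to 2012-06-14, the deadline is extended by 277 days to 2013-08-20.
By the time the plaintiff's legal incapacity began on 2013-12-29, the limitation period had already expired on 2013-08-20; that interval cannot revive it.
None of the other events listed affects the running of the period under the stated rules.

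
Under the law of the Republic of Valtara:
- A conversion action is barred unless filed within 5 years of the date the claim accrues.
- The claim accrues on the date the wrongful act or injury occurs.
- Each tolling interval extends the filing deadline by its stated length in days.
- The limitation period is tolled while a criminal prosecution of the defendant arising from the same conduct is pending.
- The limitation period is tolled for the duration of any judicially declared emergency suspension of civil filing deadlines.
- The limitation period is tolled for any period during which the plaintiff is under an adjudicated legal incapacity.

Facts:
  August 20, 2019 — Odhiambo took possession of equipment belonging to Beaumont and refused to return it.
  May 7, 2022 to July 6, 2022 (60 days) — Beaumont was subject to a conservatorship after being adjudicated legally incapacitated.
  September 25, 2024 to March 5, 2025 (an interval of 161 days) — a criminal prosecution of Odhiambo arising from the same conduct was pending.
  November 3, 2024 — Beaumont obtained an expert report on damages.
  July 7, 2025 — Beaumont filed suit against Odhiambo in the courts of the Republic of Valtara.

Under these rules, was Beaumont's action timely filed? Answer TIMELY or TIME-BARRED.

The limitation period began to run on August 20, 2019.
5 years from August 20, 2019 is August 20, 2024.
Because the plaintiff's legal incapacity ran from May 7, 2022 to July 6, 2022, the deadline is extended by 60 days to October 19, 2024.
The period was tolled for 161 days by the pending criminal prosecution (September 25, 2024 to March 5, 2025), pushing the deadline to March 29, 2025.
Nothing else in the chronology tolls or restarts the period.
Filing on July 7, 2025 missed the March 29, 2025 deadline — the action is time-barred.

TIME-BARRED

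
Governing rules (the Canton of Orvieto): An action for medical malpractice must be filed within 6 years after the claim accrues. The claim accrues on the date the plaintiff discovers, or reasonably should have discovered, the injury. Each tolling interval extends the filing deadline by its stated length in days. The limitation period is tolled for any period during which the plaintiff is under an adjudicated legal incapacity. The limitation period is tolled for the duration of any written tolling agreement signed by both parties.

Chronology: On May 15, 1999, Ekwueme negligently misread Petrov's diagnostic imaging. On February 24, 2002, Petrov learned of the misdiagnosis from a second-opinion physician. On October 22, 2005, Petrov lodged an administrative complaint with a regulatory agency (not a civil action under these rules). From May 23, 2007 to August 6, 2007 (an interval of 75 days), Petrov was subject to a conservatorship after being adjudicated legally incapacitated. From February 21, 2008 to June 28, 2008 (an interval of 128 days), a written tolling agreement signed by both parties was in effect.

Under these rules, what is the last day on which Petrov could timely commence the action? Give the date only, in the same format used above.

September 14, 2008

Under the discovery rule, the claim accrued on February 24, 2002, when Petrov discovered the injury — not on the May 15, 1999 date of the underlying act.
The untolled deadline — 6 years after February 24, 2002 — is February 24, 2008.
The plaintiff's legal incapacity from May 23, 2007 to August 6, 2007 tolled the period for 75 days, extending the deadline to May 9, 2008.
The written tolling agreement from February 21, 2008 to June 28, 2008 tolled the period for 128 days, extending the deadline to September 14, 2008.
None of the other events listed affects the running of the period under the stated rules.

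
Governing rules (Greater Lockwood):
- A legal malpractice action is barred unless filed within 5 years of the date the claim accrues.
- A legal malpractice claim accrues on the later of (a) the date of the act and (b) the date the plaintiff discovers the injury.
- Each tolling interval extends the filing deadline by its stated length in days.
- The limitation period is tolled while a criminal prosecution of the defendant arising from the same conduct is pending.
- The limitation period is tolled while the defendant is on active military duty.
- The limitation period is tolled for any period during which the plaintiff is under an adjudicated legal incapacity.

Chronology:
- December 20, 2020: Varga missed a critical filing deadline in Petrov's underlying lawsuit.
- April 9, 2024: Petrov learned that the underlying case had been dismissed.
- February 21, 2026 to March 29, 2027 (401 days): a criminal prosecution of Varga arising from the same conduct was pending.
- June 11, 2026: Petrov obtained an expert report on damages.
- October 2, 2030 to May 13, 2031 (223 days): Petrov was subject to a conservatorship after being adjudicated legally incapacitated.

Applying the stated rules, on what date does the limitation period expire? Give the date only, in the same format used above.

The claim accrued on April 9, 2024 — the later of the December 20, 2020 act and the April 9, 2024 discovery.
Adding the 5 years base period to April 9, 2024 gives a deadline of April 9, 2029, before any tolling.
Because the pending criminal prosecution ran from February 21, 2026 to March 29, 2027, the deadline is extended by 401 days to May 15, 2030.
The plaintiff's legal incapacity from October 2, 2030 to May 13, 2031 began after the period had already run on May 15, 2030, so it has no tolling effect.
None of the other events listed affects the running of the period under the stated rules.

May 15, 2030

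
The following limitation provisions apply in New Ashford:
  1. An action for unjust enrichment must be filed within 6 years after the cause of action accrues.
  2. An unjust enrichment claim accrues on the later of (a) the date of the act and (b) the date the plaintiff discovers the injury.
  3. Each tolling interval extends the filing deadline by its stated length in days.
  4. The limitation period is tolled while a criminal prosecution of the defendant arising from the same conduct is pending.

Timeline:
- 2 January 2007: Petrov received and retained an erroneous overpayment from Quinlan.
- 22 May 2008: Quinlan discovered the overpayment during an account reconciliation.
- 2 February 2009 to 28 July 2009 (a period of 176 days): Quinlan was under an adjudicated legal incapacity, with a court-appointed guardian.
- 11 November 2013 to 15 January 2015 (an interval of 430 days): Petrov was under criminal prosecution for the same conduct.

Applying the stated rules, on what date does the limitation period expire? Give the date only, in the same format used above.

26 July 2015

Taking the later of the act (2 January 2007) and discovery (22 May 2008), the claim accrued on 22 May 2008.
6 years from 22 May 2008 is 22 May 2014.
The pending criminal prosecution from 11 November 2013 to 15 January 2015 tolled the period for 430 days, extending the deadline to 26 July 2015.
The plaintiff's legal incapacity from 2 February 2009 to 28 July 2009 does not toll the period, because no stated rule makes the plaintiff's incapacity a tolling event.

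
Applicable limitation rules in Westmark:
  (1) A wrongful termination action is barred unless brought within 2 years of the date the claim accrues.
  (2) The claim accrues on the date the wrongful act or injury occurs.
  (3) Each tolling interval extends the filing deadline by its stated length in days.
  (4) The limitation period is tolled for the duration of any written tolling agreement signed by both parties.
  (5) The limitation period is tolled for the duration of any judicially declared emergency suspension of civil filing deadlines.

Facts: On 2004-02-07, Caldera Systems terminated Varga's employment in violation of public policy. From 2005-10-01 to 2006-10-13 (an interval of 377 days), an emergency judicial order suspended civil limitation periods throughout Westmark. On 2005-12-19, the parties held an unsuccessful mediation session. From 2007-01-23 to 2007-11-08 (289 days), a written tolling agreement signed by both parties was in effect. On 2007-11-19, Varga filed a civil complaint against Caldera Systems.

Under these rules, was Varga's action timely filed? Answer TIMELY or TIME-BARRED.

TIMELY

The claim accrued on 2004-02-07, when the wrongful act occurred.
Adding the 2 years base period to 2004-02-07 gives a deadline of 2006-02-07, before any tolling.
The period was tolled for 377 days by the emergency suspension of filing deadlines (2005-10-01 to 2006-10-13), pushing the deadline to 2007-02-19.
The written tolling agreement from 2007-01-23 to 2007-11-08 tolled the period for 289 days, extending the deadline to 2007-12-05.
The other events in the timeline have no effect on the limitation period under the stated rules.
Varga filed on 2007-11-19, before the 2007-12-05 deadline, so the action is timely.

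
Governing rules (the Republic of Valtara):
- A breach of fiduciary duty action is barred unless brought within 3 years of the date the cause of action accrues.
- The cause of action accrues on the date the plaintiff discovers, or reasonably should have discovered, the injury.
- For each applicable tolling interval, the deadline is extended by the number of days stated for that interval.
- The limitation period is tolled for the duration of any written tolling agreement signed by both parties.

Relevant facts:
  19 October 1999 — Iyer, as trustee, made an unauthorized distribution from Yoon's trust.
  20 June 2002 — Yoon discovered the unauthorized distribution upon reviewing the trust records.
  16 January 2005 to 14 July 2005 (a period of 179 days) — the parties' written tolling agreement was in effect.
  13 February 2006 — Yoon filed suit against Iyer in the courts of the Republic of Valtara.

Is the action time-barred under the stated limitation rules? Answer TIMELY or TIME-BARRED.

Under the discovery rule, the claim accrued on 20 June 2002, when Yoon discovered the injury — not on the 19 October 1999 date of the underlying act.
Adding the 3 years base period to 20 June 2002 gives a deadline of 20 June 2005, before any tolling.
The written tolling agreement from 16 January 2005 to 14 July 2005 tolled the period for 179 days, extending the deadline to 16 December 2005.
Yoon filed on 13 February 2006, after the 16 December 2005 deadline, so the action is time-barred.

TIME-BARRED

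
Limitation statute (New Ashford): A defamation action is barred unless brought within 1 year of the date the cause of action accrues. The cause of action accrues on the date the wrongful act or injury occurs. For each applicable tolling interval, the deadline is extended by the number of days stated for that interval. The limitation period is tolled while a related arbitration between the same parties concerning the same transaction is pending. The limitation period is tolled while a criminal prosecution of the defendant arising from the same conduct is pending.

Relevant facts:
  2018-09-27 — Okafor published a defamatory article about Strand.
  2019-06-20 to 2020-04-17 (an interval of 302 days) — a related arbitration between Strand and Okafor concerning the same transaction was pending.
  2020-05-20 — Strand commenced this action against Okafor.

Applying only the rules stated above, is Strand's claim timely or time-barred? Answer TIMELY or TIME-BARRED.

TIMELY

The claim accrued on 2018-09-27, when the wrongful act occurred.
1 year from 2018-09-27 is 2019-09-27.
The pending related arbitration from 2019-06-20 to 2020-04-17 tolled the period for 302 days, extending the deadline to 2020-07-25.
Filing on 2020-05-20 beat the 2020-07-25 deadline — the action is timely.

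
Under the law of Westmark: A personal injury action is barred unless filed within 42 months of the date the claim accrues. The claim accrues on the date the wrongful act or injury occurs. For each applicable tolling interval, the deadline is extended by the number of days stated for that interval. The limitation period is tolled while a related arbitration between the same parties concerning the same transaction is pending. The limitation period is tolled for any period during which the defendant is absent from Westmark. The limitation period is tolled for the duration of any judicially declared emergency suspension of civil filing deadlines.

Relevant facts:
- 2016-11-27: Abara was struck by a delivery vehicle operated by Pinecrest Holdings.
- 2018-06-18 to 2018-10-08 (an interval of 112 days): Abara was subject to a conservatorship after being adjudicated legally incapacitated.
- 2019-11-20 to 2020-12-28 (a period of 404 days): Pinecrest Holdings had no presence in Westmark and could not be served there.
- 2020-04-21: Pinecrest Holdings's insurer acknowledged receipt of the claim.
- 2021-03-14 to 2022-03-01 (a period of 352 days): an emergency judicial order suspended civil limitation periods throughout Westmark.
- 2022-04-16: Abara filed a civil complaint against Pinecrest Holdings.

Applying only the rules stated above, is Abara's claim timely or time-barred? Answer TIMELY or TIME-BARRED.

The claim accrued on 2016-11-27, when the wrongful act occurred.
42 months from 2016-11-27 is 2020-05-27.
Because the defendant's absence from the jurisdiction ran from 2019-11-20 to 2020-12-28, the deadline is extended by 404 days to 2021-07-05.
The emergency suspension of filing deadlines from 2021-03-14 to 2022-03-01 tolled the period for 352 days, extending the deadline to 2022-06-22.
The plaintiff's legal incapacity from 2018-06-18 to 2018-10-08 does not toll the period, because no stated rule makes the plaintiff's incapacity a tolling event.
Nothing else in the chronology tolls or restarts the period.
The 2022-04-16 filing precedes the 2022-06-22 deadline; the claim is timely.

TIMELY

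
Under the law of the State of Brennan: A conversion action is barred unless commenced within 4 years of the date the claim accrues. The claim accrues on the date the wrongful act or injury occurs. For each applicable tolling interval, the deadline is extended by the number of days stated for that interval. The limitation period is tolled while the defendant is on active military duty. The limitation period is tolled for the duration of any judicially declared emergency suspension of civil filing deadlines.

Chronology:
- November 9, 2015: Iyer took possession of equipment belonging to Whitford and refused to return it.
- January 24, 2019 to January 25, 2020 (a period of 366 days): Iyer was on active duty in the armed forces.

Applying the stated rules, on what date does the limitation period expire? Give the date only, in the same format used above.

November 9, 2020

The limitation period began to run on November 9, 2015.
Adding the 4 years base period to November 9, 2015 gives a deadline of November 9, 2019, before any tolling.
Because the defendant's active military service ran from January 24, 2019 to January 25, 2020, the deadline is extended by 366 days to November 9, 2020.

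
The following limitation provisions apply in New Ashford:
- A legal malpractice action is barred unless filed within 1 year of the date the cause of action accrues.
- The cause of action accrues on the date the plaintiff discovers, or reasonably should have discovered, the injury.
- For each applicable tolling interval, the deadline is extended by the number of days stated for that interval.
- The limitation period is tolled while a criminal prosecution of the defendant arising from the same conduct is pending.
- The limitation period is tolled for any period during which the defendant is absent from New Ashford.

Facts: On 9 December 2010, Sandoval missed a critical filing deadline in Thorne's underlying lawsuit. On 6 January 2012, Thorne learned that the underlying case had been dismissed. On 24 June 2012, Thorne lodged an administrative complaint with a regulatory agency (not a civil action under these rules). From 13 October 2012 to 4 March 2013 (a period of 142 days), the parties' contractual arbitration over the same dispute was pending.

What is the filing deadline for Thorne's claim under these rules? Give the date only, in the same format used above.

6 January 2013

Under the discovery rule, the claim accrued on 6 January 2012, when Thorne discovered the injury — not on the 9 December 2010 date of the underlying act.
1 year from 6 January 2012 is 6 January 2013.
The pending related arbitration from 13 October 2012 to 4 March 2013 does not toll the period, because no stated rule makes a pending arbitration a tolling event.
The other events in the timeline have no effect on the limitation period under the stated rules.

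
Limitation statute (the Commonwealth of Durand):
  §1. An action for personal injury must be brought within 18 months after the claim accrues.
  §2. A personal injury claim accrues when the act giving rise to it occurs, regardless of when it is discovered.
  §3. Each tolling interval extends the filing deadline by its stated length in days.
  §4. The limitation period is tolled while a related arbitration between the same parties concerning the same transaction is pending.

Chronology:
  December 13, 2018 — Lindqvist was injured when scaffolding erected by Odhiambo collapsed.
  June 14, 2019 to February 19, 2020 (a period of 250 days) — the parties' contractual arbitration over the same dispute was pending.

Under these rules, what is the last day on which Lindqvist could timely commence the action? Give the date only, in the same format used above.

The claim accrued on December 13, 2018, when the wrongful act occurred.
The untolled deadline — 18 months after December 13, 2018 — is June 13, 2020.
The pending related arbitration from June 14, 2019 to February 19, 2020 tolled the period for 250 days, extending the deadline to February 18, 2021.

February 18, 2021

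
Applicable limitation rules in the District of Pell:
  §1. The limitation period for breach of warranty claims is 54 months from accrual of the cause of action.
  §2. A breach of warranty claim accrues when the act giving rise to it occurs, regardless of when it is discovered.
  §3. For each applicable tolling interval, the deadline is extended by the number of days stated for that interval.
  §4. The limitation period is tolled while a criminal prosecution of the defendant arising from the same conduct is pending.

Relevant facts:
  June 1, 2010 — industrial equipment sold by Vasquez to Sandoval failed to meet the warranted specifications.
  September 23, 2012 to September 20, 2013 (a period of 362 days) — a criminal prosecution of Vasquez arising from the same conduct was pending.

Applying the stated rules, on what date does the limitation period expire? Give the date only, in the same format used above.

November 28, 2015

The claim accrued on June 1, 2010, when the wrongful act occurred.
54 months from June 1, 2010 is December 1, 2014.
Because the pending criminal prosecution ran from September 23, 2012 to September 20, 2013, the deadline is extended by 362 days to November 28, 2015.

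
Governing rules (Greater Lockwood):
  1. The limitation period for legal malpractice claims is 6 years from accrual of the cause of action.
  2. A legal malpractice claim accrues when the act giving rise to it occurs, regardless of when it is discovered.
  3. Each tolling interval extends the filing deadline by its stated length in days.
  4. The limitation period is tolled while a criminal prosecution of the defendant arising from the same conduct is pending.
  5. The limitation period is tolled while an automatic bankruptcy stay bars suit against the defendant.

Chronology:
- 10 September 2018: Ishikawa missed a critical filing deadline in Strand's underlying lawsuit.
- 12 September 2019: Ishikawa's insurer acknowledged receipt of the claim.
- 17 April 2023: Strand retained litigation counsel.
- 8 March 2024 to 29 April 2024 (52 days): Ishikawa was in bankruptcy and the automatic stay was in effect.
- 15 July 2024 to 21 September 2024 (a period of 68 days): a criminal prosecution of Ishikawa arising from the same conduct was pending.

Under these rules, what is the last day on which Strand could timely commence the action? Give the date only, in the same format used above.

8 January 2025

The claim accrued on 10 September 2018, when the wrongful act occurred.
Adding the 6 years base period to 10 September 2018 gives a deadline of 10 September 2024, before any tolling.
Because the automatic bankruptcy stay ran from 8 March 2024 to 29 April 2024, the deadline is extended by 52 days to 1 November 2024.
The pending criminal prosecution from 15 July 2024 to 21 September 2024 tolled the period for 68 days, extending the deadline to 8 January 2025.
The other events in the timeline have no effect on the limitation period under the stated rules.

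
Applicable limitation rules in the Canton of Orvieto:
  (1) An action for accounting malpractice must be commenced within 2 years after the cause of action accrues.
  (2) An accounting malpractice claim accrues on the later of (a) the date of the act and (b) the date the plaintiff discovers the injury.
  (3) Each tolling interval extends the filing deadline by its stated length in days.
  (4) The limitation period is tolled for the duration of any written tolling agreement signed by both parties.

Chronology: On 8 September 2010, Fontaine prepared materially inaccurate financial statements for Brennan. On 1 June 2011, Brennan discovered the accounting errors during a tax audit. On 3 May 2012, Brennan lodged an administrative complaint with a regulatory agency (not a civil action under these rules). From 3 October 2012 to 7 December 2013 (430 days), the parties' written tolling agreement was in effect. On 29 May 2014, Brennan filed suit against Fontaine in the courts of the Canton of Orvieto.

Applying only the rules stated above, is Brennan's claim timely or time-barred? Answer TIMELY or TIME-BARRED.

Taking the later of the act (8 September 2010) and discovery (1 June 2011), the claim accrued on 1 June 2011.
Adding the 2 years base period to 1 June 2011 gives a deadline of 1 June 2013, before any tolling.
The period was tolled for 430 days by the written tolling agreement (3 October 2012 to 7 December 2013), pushing the deadline to 5 August 2014.
None of the other events listed affects the running of the period under the stated rules.
Brennan filed on 29 May 2014, before the 5 August 2014 deadline, so the action is timely.

TIMELY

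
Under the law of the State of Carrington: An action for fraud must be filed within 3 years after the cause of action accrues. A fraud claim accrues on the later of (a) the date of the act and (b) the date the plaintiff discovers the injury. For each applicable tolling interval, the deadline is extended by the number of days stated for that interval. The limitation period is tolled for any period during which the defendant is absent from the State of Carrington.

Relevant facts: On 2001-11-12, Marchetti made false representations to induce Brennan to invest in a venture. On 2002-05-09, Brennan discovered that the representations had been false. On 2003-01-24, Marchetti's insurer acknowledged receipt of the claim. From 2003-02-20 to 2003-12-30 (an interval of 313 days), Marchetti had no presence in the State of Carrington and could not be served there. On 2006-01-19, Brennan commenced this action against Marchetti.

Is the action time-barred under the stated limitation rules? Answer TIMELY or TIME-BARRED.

TIMELY

Because discovery on 2002-05-09 post-dates the 2001-11-12 act, accrual under the later-of rule falls on 2002-05-09.
The untolled deadline — 3 years after 2002-05-09 — is 2005-05-09.
The period was tolled for 313 days by the defendant's absence from the jurisdiction (2003-02-20 to 2003-12-30), pushing the deadline to 2006-03-18.
None of the other events listed affects the running of the period under the stated rules.
Filing on 2006-01-19 beat the 2006-03-18 deadline — the action is timely.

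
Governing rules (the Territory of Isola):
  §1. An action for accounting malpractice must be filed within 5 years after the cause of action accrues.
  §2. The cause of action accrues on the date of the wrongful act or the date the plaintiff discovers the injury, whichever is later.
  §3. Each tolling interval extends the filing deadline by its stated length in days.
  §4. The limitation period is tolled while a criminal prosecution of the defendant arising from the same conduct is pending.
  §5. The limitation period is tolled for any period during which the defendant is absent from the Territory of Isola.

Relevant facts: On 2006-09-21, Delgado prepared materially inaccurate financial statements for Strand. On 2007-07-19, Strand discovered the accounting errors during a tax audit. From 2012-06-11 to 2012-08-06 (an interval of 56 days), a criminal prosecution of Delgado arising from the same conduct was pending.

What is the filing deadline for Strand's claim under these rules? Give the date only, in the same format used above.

Because discovery on 2007-07-19 post-dates the 2006-09-21 act, accrual under the later-of rule falls on 2007-07-19.
5 years from 2007-07-19 is 2012-07-19.
The period was tolled for 56 days by the pending criminal prosecution (2012-06-11 to 2012-08-06), pushing the deadline to 2012-09-13.

2012-09-13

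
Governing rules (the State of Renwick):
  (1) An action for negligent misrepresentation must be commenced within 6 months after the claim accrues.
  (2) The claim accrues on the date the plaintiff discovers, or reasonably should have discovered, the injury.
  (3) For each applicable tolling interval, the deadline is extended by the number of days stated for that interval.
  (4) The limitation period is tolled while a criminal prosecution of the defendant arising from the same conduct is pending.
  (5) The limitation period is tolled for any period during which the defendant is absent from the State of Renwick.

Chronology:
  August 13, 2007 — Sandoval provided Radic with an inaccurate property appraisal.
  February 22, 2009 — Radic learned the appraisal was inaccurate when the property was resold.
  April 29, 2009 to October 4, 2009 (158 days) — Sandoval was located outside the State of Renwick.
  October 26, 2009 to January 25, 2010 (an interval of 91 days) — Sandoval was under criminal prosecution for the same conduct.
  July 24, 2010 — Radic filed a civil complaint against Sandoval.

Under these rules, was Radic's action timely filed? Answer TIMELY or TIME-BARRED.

Accrual is tied to discovery, so the period began on February 22, 2009 rather than on August 13, 2007 when the act occurred.
The untolled deadline — 6 months after February 22, 2009 — is August 22, 2009.
The period was tolled for 158 days by the defendant's absence from the jurisdiction (April 29, 2009 to October 4, 2009), pushing the deadline to January 27, 2010.
Because the pending criminal prosecution ran from October 26, 2009 to January 25, 2010, the deadline is extended by 91 days to April 28, 2010.
The July 24, 2010 filing falls after the April 28, 2010 deadline; the claim is time-barred.

TIME-BARRED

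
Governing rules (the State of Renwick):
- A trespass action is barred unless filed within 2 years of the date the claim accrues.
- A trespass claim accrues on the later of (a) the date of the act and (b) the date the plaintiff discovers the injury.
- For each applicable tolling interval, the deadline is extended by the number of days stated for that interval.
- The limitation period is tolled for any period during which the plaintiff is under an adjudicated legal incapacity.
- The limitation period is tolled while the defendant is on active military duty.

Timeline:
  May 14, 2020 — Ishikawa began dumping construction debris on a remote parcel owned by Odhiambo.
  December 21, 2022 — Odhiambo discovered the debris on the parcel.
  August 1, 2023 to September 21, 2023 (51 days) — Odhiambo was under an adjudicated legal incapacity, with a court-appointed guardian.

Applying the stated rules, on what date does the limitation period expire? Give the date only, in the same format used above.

Taking the later of the act (May 14, 2020) and discovery (December 21, 2022), the claim accrued on December 21, 2022.
2 years from December 21, 2022 is December 21, 2024.
The period was tolled for 51 days by the plaintiff's legal incapacity (August 1, 2023 to September 21, 2023), pushing the deadline to February 10, 2025.

February 10, 2025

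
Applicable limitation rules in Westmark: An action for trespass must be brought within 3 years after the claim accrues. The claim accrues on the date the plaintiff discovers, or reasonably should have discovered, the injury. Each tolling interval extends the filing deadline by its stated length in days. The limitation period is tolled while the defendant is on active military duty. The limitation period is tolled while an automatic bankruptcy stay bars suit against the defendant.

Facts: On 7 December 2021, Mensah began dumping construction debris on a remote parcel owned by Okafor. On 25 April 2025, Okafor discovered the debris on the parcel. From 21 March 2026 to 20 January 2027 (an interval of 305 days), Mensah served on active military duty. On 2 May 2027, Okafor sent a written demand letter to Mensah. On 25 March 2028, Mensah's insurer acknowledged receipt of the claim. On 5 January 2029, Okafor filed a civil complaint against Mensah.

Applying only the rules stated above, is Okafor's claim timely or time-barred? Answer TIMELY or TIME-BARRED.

Under the discovery rule, the claim accrued on 25 April 2025, when Okafor discovered the injury — not on the 7 December 2021 date of the underlying act.
Adding the 3 years base period to 25 April 2025 gives a deadline of 25 April 2028, before any tolling.
Because the defendant's active military service ran from 21 March 2026 to 20 January 2027, the deadline is extended by 305 days to 24 February 2029.
Nothing else in the chronology tolls or restarts the period.
Filing on 5 January 2029 beat the 24 February 2029 deadline — the action is timely.

TIMELY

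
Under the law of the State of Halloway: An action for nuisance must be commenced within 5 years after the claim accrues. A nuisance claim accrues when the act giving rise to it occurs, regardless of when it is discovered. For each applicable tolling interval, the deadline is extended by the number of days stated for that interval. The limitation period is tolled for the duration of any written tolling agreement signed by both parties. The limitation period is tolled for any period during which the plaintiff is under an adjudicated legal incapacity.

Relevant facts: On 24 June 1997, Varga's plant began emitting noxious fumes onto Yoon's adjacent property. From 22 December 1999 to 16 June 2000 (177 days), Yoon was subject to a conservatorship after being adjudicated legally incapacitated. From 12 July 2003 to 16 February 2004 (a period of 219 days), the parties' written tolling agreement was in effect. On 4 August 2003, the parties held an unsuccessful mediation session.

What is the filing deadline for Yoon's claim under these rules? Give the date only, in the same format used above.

18 December 2002

The claim accrued on 24 June 1997, the date of the act.
Adding the 5 years base period to 24 June 1997 gives a deadline of 24 June 2002, before any tolling.
The period was tolled for 177 days by the plaintiff's legal incapacity (22 December 1999 to 16 June 2000), pushing the deadline to 18 December 2002.
By the time the written tolling agreement began on 12 July 2003, the limitation period had already expired on 18 December 2002; that interval cannot revive it.
Nothing else in the chronology tolls or restarts the period.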